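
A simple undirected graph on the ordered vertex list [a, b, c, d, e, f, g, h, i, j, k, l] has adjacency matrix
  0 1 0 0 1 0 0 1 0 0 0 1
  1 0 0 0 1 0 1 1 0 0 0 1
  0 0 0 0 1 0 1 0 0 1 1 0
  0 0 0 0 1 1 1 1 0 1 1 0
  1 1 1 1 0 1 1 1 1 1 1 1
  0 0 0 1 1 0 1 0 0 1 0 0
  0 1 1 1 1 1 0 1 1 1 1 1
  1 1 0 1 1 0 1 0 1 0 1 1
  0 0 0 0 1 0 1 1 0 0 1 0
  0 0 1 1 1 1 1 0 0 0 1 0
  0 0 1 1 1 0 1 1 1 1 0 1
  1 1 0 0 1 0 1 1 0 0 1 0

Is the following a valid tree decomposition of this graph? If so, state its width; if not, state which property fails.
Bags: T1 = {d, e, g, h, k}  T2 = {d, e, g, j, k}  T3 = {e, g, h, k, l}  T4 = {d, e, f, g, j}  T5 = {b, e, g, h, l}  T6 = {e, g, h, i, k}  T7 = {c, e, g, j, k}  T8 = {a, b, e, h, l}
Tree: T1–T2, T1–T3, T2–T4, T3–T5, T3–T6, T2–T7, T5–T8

Yes; width 4.

Every vertex of G appears in some bag (union = {a, b, c, d, e, f, g, h, i, j, k, l}); every edge is covered by a bag; and for each vertex v the set of bags containing v is connected in the bag tree. The decomposition is therefore valid. The largest bag has 5 vertices, so the width is 4.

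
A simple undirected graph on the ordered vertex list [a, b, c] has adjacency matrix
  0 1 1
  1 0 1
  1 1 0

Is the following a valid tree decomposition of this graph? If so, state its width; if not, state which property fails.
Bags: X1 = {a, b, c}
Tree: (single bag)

Yes; width 2.

Every vertex of G appears in some bag (union = {a, b, c}); every edge is covered by a bag; and for each vertex v the set of bags containing v is connected in the bag tree. The decomposition is therefore valid. The largest bag has 3 vertices, so the width is 2.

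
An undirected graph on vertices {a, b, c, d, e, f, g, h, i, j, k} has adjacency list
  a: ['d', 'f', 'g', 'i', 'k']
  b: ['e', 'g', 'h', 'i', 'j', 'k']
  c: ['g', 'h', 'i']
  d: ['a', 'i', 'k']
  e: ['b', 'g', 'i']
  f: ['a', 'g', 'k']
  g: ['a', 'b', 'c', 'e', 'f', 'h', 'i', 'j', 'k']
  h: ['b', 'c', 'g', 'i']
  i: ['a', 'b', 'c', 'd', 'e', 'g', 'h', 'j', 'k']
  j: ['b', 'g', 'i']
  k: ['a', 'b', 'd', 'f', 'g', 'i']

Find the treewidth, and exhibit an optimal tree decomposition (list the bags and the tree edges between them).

Treewidth 3.
One optimal decomposition is:
Bags: B1 = {b, g, i, k}  B2 = {b, g, h, i}  B3 = {b, e, g, i}  B4 = {a, g, i, k}  B5 = {a, d, i, k}  B6 = {b, g, i, j}  B7 = {a, f, g, k}  B8 = {c, g, h, i}
Tree: B1–B2, B1–B3, B1–B4, B4–B5, B1–B6, B4–B7, B2–B8

The largest bag has 4 vertices, giving width 3; this decomposition certifies tw(G) ≤ 3. Conversely, {a, d, i, k} is a clique of size 4, and the vertices of any clique must share a bag in every tree decomposition; so some bag has ≥ 4 vertices and tw(G) ≥ 3. Therefore the treewidth is 3.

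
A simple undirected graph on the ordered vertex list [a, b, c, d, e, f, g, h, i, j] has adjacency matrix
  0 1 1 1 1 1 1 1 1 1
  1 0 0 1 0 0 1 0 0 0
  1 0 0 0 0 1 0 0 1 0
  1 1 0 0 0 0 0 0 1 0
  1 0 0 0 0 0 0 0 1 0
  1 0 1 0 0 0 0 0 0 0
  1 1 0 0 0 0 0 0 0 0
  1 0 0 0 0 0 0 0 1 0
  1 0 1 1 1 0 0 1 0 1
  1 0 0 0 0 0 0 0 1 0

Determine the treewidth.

A width-2 tree decomposition is:
Bags: B1 = {a, h, i}  B2 = {a, i, j}  B3 = {a, d, i}  B4 = {a, c, i}  B5 = {a, e, i}  B6 = {a, b, d}  B7 = {a, c, f}  B8 = {a, b, g}
Tree: B1–B2, B2–B3, B1–B4, B4–B5, B3–B6, B4–B7, B6–B8
Every bag has size at most 3, so the width is 3 − 1 = 2 and tw(G) ≤ 2. On the other hand G contains the 3-clique {a, b, g}. A clique must lie in a single bag of any decomposition, so no decomposition can have width below 2. Therefore the treewidth is 2.

2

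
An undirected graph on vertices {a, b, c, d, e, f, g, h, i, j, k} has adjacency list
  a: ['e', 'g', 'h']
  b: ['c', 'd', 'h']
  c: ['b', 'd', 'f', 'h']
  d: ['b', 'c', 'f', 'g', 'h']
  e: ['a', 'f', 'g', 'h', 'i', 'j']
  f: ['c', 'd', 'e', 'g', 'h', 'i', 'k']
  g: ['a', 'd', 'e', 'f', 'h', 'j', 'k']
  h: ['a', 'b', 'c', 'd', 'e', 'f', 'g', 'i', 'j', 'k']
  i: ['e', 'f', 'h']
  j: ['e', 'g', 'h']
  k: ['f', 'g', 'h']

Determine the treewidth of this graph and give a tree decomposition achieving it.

Treewidth 3.
One such decomposition:
Bags: B1 = {e, f, h, i}  B2 = {e, f, g, h}  B3 = {d, f, g, h}  B4 = {e, g, h, j}  B5 = {a, e, g, h}  B6 = {c, d, f, h}  B7 = {f, g, h, k}  B8 = {b, c, d, h}
Tree: B1–B2, B2–B3, B2–B4, B4–B5, B3–B6, B3–B7, B6–B8

Every bag has size at most 4, so the width is 4 − 1 = 3 and tw(G) ≤ 3. On the other hand G contains the 4-clique {a, e, g, h}. A clique must lie in a single bag of any decomposition, so no decomposition can have width below 3. Hence tw(G) = 3 exactly.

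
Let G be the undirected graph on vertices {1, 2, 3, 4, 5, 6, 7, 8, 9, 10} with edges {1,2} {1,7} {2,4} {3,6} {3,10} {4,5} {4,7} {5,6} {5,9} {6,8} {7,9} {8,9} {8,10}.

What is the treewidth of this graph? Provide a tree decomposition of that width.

Treewidth 2.
One optimal decomposition is:
Bags: B1 = {1, 2, 7}  B2 = {2, 4, 7}  B3 = {4, 7, 9}  B4 = {4, 5, 9}  B5 = {5, 8, 9}  B6 = {5, 6, 8}  B7 = {6, 8, 10}  B8 = {3, 6, 10}
Tree: B1–B2, B2–B3, B3–B4, B4–B5, B5–B6, B6–B7, B7–B8

Every bag has size at most 3, so the width is 3 − 1 = 2 and tw(G) ≤ 2. For the lower bound, G contains the cycle 1–2–4–7–1, so G is not a forest; only forests have treewidth ≤ 1, hence tw(G) ≥ 2. The upper and lower bounds meet at 2, so that is the treewidth.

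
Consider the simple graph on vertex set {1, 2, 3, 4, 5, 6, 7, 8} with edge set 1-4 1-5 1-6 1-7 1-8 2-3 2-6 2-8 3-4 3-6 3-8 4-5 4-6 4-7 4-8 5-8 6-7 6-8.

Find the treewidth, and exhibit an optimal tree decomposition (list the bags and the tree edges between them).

Treewidth 3.
Bags: B1 = {3, 4, 6, 8}  B2 = {1, 4, 6, 8}  B3 = {2, 3, 6, 8}  B4 = {1, 4, 5, 8}  B5 = {1, 4, 6, 7}
Tree: B1–B2, B1–B3, B2–B4, B2–B5

Every bag has size at most 4, so the width is 4 − 1 = 3 and tw(G) ≤ 3. For the lower bound, the 4 vertices {2, 3, 6, 8} are pairwise adjacent, and any tree decomposition puts a clique entirely inside one bag — forcing width ≥ 3. Therefore the treewidth is 3.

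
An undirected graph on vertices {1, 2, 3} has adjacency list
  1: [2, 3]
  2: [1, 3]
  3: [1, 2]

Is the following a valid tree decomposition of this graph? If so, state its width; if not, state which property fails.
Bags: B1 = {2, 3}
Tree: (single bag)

No — vertex 1 appears in no bag.

A tree decomposition must satisfy three properties: every vertex lies in some bag; for every edge, both endpoints lie together in some bag; and for every vertex, the bags containing it form a connected subtree. Here vertex 1 appears in no bag, so the decomposition is invalid.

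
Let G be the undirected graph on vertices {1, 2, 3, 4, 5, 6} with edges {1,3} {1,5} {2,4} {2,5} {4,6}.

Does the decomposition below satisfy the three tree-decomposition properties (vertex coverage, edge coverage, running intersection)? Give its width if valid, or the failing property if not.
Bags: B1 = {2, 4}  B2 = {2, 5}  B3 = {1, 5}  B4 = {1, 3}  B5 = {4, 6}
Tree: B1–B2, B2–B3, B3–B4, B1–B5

Yes; width 1.

Checking the three conditions: (i) the bags cover all of {1, 2, 3, 4, 5, 6}; (ii) for each edge, some bag contains both endpoints; (iii) the bags containing any fixed vertex form a subtree. All hold, so the decomposition is valid with width 2 − 1 = 1.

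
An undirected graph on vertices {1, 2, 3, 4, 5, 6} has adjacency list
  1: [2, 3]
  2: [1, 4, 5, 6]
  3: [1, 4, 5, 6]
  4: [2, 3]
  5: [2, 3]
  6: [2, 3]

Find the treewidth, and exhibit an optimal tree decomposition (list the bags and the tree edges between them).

Treewidth 2.
One such decomposition:
Bags: B1 = {1, 2, 3}  B2 = {2, 3, 6}  B3 = {2, 3, 4}  B4 = {2, 3, 5}
Tree: B1–B2, B2–B3, B3–B4

Every bag has size at most 3, so the width is 3 − 1 = 2 and tw(G) ≤ 2. The edges 1–2–6–3–1 form a cycle, so G is not a tree and its treewidth is at least 2. Hence tw(G) = 2 exactly.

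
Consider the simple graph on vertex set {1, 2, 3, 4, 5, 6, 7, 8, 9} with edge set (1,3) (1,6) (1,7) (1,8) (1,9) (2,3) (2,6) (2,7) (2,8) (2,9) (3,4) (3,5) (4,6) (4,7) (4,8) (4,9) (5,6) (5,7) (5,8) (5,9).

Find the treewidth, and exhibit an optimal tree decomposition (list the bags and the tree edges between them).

Each bag holds 5 vertices, so the decomposition has width 4, which upper-bounds the treewidth. For the lower bound: the 5 vertex sets {4,8}, {1,9}, {2,7}, {5}, {3} are disjoint, each induces a connected subgraph, and every pair is joined by at least one edge of G. Contracting each set to a single vertex therefore yields K_{5} as a minor, and since treewidth is minor-monotone, tw(G) ≥ tw(K_{5}) = 4. The upper and lower bounds meet at 4, so that is the treewidth.

Treewidth 4.
One such decomposition:
Bags: B1 = {1, 2, 4, 5, 8}  B2 = {1, 2, 4, 5, 9}  B3 = {1, 2, 4, 5, 7}  B4 = {1, 2, 3, 4, 5}  B5 = {1, 2, 4, 5, 6}
Tree: B1–B2, B2–B3, B3–B4, B4–B5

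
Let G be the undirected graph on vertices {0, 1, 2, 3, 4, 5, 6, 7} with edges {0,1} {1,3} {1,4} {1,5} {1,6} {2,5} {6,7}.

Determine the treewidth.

A width-1 tree decomposition is:
Bags: B1 = {0, 1}  B2 = {1, 6}  B3 = {1, 4}  B4 = {1, 5}  B5 = {2, 5}  B6 = {6, 7}  B7 = {1, 3}
Tree: B1–B2, B1–B3, B1–B4, B4–B5, B2–B6, B2–B7
Every bag has size at most 2, so the width is 2 − 1 = 1 and tw(G) ≤ 1. G has an edge, so its treewidth is at least 1. Hence tw(G) = 1 exactly.

1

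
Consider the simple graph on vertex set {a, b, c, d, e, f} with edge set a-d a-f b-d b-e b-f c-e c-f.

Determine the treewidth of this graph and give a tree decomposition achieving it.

Each bag holds 3 vertices, so the decomposition has width 2, which upper-bounds the treewidth. For the lower bound, G contains the cycle e–c–f–b–e, so G is not a forest; only forests have treewidth ≤ 1, hence tw(G) ≥ 2. Combining the bounds, tw(G) = 2.

Treewidth 2.
Bags: B1 = {b, c, e}  B2 = {b, c, f}  B3 = {b, d, f}  B4 = {a, d, f}
Tree: B1–B2, B2–B3, B3–B4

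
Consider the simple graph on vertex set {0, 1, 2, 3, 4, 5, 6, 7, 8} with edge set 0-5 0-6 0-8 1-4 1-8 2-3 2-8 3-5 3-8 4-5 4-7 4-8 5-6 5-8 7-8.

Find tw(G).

A width-2 tree decomposition is:
Bags: B1 = {4, 5, 8}  B2 = {1, 4, 8}  B3 = {0, 5, 8}  B4 = {0, 5, 6}  B5 = {3, 5, 8}  B6 = {2, 3, 8}  B7 = {4, 7, 8}
Tree: B1–B2, B1–B3, B3–B4, B3–B5, B5–B6, B1–B7
The largest bag has 3 vertices, giving width 2; this decomposition certifies tw(G) ≤ 2. Conversely, {0, 5, 8} is a clique of size 3, and the vertices of any clique must share a bag in every tree decomposition; so some bag has ≥ 3 vertices and tw(G) ≥ 2. Combining the bounds, tw(G) = 2.

2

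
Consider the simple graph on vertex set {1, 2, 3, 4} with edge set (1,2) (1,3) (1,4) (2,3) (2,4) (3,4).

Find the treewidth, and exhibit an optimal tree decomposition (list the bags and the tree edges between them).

A single bag containing all 4 vertices is trivially a valid decomposition of width 3. Conversely, {1, 2, 3, 4} is a clique of size 4, and the vertices of any clique must share a bag in every tree decomposition; so some bag has ≥ 4 vertices and tw(G) ≥ 3. Hence tw(G) = 3 exactly.

Treewidth 3.
Bags: B1 = {1, 2, 3, 4}
Tree: (single bag)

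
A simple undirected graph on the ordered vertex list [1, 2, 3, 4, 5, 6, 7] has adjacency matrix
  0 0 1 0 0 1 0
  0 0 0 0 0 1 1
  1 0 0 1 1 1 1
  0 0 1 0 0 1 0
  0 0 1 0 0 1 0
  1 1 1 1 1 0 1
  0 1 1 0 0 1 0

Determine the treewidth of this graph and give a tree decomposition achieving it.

Treewidth 2.
One such decomposition:
Bags: B1 = {2, 6, 7}  B2 = {3, 6, 7}  B3 = {3, 5, 6}  B4 = {3, 4, 6}  B5 = {1, 3, 6}
Tree: B1–B2, B2–B3, B2–B4, B4–B5

Each bag holds 3 vertices, so the decomposition has width 2, which upper-bounds the treewidth. Conversely, {2, 6, 7} is a clique of size 3, and the vertices of any clique must share a bag in every tree decomposition; so some bag has ≥ 3 vertices and tw(G) ≥ 2. The upper and lower bounds meet at 2, so that is the treewidth.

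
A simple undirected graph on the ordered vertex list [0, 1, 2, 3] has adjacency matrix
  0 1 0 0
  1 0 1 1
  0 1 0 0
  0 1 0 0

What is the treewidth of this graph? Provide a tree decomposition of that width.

Treewidth 1.
One optimal decomposition is:
Bags: B1 = {1, 2}  B2 = {0, 1}  B3 = {1, 3}
Tree: B1–B2, B2–B3

Every bag has size at most 2, so the width is 2 − 1 = 1 and tw(G) ≤ 1. Since G has at least one edge (e.g. 2–1), it is not an edgeless graph, so tw(G) ≥ 1. Combining the bounds, tw(G) = 1.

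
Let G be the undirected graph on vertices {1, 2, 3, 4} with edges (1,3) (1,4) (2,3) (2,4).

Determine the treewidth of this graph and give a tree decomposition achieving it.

Each bag holds 3 vertices, so the decomposition has width 2, which upper-bounds the treewidth. The edges 3–2–4–1–3 form a cycle, so G is not a tree and its treewidth is at least 2. Therefore the treewidth is 2.

Treewidth 2.
Bags: B1 = {2, 3, 4}  B2 = {1, 3, 4}
Tree: B1–B2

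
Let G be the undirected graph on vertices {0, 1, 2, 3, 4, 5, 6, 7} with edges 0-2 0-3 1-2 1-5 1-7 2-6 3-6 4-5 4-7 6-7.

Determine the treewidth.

A width-2 tree decomposition is:
Bags: B1 = {4, 5, 7}  B2 = {1, 5, 7}  B3 = {1, 6, 7}  B4 = {1, 2, 6}  B5 = {2, 3, 6}  B6 = {0, 2, 3}
Tree: B1–B2, B2–B3, B3–B4, B4–B5, B5–B6
Every bag has size at most 3, so the width is 3 − 1 = 2 and tw(G) ≤ 2. The edges 4–5–1–7–4 form a cycle, so G is not a tree and its treewidth is at least 2. Therefore the treewidth is 2.

2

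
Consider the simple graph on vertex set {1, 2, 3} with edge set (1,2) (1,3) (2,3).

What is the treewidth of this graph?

2

A width-2 tree decomposition is:
Bags: B1 = {1, 2, 3}
Tree: (single bag)
A single bag containing all 3 vertices is trivially a valid decomposition of width 2. For the lower bound, the 3 vertices {1, 2, 3} are pairwise adjacent, and any tree decomposition puts a clique entirely inside one bag — forcing width ≥ 2. Therefore the treewidth is 2.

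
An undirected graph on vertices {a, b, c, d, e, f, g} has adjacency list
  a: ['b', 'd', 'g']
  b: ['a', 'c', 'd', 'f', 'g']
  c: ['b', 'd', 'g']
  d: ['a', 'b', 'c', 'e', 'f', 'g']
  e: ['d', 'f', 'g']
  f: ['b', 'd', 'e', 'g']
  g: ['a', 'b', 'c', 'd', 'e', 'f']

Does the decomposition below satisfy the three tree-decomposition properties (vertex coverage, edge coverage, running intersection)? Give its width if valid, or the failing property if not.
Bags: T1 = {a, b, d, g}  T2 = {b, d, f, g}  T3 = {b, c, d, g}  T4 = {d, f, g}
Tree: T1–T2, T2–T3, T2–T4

No — vertex e appears in no bag.

A tree decomposition must satisfy three properties: every vertex lies in some bag; for every edge, both endpoints lie together in some bag; and for every vertex, the bags containing it form a connected subtree. Here vertex e appears in no bag, so the decomposition is invalid.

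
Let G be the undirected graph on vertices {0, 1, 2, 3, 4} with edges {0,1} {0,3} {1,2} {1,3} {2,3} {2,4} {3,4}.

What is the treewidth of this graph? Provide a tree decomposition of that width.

Each bag holds 3 vertices, so the decomposition has width 2, which upper-bounds the treewidth. Conversely, {0, 1, 3} is a clique of size 3, and the vertices of any clique must share a bag in every tree decomposition; so some bag has ≥ 3 vertices and tw(G) ≥ 2. Combining the bounds, tw(G) = 2.

Treewidth 2.
One such decomposition:
Bags: B1 = {1, 2, 3}  B2 = {2, 3, 4}  B3 = {0, 1, 3}
Tree: B1–B2, B1–B3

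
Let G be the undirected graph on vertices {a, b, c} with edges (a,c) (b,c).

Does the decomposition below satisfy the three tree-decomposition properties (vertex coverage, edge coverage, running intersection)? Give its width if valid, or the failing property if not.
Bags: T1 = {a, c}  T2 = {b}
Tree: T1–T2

No — edge (c,b) lies in no bag.

A tree decomposition must satisfy three properties: every vertex lies in some bag; for every edge, both endpoints lie together in some bag; and for every vertex, the bags containing it form a connected subtree. Here edge (c,b) lies in no bag, so the decomposition is invalid.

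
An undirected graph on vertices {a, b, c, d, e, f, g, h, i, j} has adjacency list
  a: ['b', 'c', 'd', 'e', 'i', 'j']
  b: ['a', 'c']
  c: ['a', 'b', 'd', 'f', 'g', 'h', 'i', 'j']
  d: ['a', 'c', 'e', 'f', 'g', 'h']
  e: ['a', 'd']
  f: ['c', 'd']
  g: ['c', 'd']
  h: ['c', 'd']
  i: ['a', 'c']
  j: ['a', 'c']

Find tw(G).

2

A width-2 tree decomposition is:
Bags: B1 = {a, d, e}  B2 = {a, c, d}  B3 = {a, c, j}  B4 = {c, d, h}  B5 = {c, d, f}  B6 = {c, d, g}  B7 = {a, b, c}  B8 = {a, c, i}
Tree: B1–B2, B2–B3, B2–B4, B4–B5, B4–B6, B2–B7, B3–B8
Every bag has size at most 3, so the width is 3 − 1 = 2 and tw(G) ≤ 2. On the other hand G contains the 3-clique {a, d, e}. A clique must lie in a single bag of any decomposition, so no decomposition can have width below 2. Hence tw(G) = 2 exactly.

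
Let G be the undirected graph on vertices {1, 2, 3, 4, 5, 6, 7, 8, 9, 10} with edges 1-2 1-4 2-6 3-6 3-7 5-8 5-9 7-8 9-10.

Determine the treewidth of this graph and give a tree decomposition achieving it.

Treewidth 1.
Bags: B1 = {1, 4}  B2 = {1, 2}  B3 = {2, 6}  B4 = {3, 6}  B5 = {3, 7}  B6 = {7, 8}  B7 = {5, 8}  B8 = {5, 9}  B9 = {9, 10}
Tree: B1–B2, B2–B3, B3–B4, B4–B5, B5–B6, B6–B7, B7–B8, B8–B9

Each bag holds 2 vertices, so the decomposition has width 1, which upper-bounds the treewidth. Any graph with an edge has treewidth ≥ 1, and G has the edge 4–1. Therefore the treewidth is 1.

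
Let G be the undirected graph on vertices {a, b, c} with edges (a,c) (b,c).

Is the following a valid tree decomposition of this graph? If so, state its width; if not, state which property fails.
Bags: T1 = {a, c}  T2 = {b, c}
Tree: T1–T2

Yes; width 1.

Checking the three conditions: (i) the bags cover all of {a, b, c}; (ii) for each edge, some bag contains both endpoints; (iii) the bags containing any fixed vertex form a subtree. All hold, so the decomposition is valid with width 2 − 1 = 1.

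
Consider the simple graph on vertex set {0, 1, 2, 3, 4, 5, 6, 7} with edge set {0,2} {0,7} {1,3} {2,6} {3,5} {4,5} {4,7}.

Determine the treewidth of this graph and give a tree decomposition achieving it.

Treewidth 1.
Bags: B1 = {2, 6}  B2 = {0, 2}  B3 = {0, 7}  B4 = {4, 7}  B5 = {4, 5}  B6 = {3, 5}  B7 = {1, 3}
Tree: B1–B2, B2–B3, B3–B4, B4–B5, B5–B6, B6–B7

The largest bag has 2 vertices, giving width 1; this decomposition certifies tw(G) ≤ 1. Any graph with an edge has treewidth ≥ 1, and G has the edge 6–2. Therefore the treewidth is 1.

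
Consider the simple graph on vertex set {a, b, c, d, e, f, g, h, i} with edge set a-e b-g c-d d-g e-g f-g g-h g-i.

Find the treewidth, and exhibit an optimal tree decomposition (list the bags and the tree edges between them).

Treewidth 1.
One such decomposition:
Bags: B1 = {d, g}  B2 = {g, i}  B3 = {g, h}  B4 = {f, g}  B5 = {e, g}  B6 = {b, g}  B7 = {a, e}  B8 = {c, d}
Tree: B1–B2, B1–B3, B3–B4, B3–B5, B2–B6, B5–B7, B1–B8

Each bag holds 2 vertices, so the decomposition has width 1, which upper-bounds the treewidth. G has an edge, so its treewidth is at least 1. Combining the bounds, tw(G) = 1.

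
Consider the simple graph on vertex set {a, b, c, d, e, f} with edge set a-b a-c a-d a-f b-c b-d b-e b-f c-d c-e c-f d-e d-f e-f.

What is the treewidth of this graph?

A width-4 tree decomposition is:
Bags: B1 = {a, b, c, d, f}  B2 = {b, c, d, e, f}
Tree: B1–B2
The largest bag has 5 vertices, giving width 4; this decomposition certifies tw(G) ≤ 4. On the other hand G contains the 5-clique {b, c, d, e, f}. A clique must lie in a single bag of any decomposition, so no decomposition can have width below 4. Combining the bounds, tw(G) = 4.

4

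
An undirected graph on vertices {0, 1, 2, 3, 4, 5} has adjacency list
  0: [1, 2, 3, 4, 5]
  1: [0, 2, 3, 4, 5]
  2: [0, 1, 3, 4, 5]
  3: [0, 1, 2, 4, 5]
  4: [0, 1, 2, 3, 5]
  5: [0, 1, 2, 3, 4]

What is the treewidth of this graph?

A width-5 tree decomposition is:
Bags: B1 = {0, 1, 2, 3, 4, 5}
Tree: (single bag)
A single bag containing all 6 vertices is trivially a valid decomposition of width 5. On the other hand G contains the 6-clique {0, 1, 2, 3, 4, 5}. A clique must lie in a single bag of any decomposition, so no decomposition can have width below 5. Combining the bounds, tw(G) = 5.

5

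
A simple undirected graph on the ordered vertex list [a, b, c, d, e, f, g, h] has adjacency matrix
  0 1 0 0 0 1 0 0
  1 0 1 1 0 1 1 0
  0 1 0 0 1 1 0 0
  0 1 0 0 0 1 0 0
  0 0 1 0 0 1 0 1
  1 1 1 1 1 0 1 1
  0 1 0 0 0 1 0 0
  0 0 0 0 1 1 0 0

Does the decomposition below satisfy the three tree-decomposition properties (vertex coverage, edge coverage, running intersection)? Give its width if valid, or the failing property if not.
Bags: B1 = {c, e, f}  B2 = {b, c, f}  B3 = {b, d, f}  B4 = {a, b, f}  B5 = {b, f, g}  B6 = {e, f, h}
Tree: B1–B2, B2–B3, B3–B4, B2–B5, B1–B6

Yes; width 2.

Vertex coverage: the bags together contain {a, b, c, d, e, f, g, h}, the full vertex set. Edge coverage: each edge of G has both endpoints in at least one bag. Running intersection: for every vertex, the bags containing it form a connected subtree. All three properties hold, so this is a valid tree decomposition of width max|bag| − 1 = 2, and hence tw(G) ≤ 2.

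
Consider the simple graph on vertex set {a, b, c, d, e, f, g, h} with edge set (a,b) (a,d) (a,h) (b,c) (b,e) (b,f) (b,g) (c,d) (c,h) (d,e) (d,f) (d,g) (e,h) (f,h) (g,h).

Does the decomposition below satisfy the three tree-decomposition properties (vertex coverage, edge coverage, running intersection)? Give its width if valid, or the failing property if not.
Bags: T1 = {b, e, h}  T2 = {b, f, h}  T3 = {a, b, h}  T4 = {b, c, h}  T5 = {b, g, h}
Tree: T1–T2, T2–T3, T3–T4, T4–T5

No — vertex d appears in no bag.

A tree decomposition must satisfy three properties: every vertex lies in some bag; for every edge, both endpoints lie together in some bag; and for every vertex, the bags containing it form a connected subtree. Here vertex d appears in no bag, so the decomposition is invalid.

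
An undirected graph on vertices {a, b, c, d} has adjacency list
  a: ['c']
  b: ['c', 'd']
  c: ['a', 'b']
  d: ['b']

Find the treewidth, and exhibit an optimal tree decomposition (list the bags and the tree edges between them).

Treewidth 1.
Bags: B1 = {b, d}  B2 = {b, c}  B3 = {a, c}
Tree: B1–B2, B2–B3

Each bag holds 2 vertices, so the decomposition has width 1, which upper-bounds the treewidth. Since G has at least one edge (e.g. d–b), it is not an edgeless graph, so tw(G) ≥ 1. Combining the bounds, tw(G) = 1.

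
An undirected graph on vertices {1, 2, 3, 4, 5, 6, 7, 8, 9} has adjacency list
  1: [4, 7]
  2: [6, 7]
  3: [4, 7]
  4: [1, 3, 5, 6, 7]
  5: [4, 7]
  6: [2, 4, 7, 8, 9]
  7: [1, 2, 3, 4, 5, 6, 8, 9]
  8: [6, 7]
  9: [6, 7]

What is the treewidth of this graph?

2

A width-2 tree decomposition is:
Bags: B1 = {4, 6, 7}  B2 = {2, 6, 7}  B3 = {6, 7, 9}  B4 = {1, 4, 7}  B5 = {4, 5, 7}  B6 = {3, 4, 7}  B7 = {6, 7, 8}
Tree: B1–B2, B2–B3, B1–B4, B4–B5, B4–B6, B3–B7
The largest bag has 3 vertices, giving width 2; this decomposition certifies tw(G) ≤ 2. Conversely, {6, 7, 8} is a clique of size 3, and the vertices of any clique must share a bag in every tree decomposition; so some bag has ≥ 3 vertices and tw(G) ≥ 2. Therefore the treewidth is 2.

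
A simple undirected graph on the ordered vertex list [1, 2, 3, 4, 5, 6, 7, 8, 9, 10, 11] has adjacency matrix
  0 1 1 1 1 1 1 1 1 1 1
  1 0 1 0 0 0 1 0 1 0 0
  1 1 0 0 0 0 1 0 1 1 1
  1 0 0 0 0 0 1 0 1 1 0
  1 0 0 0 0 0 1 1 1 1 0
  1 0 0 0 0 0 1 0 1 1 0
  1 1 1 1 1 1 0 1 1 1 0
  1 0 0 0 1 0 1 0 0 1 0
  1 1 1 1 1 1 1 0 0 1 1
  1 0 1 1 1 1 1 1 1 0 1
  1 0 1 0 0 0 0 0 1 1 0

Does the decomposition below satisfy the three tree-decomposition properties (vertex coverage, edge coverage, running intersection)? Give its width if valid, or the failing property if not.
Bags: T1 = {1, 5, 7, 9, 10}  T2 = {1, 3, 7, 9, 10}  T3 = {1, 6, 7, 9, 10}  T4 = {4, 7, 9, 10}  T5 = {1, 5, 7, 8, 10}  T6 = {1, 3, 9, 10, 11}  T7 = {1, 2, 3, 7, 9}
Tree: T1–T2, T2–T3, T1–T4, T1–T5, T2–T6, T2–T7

A tree decomposition must satisfy three properties: every vertex lies in some bag; for every edge, both endpoints lie together in some bag; and for every vertex, the bags containing it form a connected subtree. Here edge (1,4) lies in no bag, so the decomposition is invalid.

No — edge (1,4) lies in no bag.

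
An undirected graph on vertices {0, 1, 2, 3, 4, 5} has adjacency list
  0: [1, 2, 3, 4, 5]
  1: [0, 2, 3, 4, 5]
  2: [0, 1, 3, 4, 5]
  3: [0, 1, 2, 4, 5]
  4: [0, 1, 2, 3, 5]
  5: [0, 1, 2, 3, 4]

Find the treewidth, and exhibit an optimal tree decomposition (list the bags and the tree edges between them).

Treewidth 5.
Bags: B1 = {0, 1, 2, 3, 4, 5}
Tree: (single bag)

A single bag containing all 6 vertices is trivially a valid decomposition of width 5. Conversely, {0, 1, 2, 3, 4, 5} is a clique of size 6, and the vertices of any clique must share a bag in every tree decomposition; so some bag has ≥ 6 vertices and tw(G) ≥ 5. The upper and lower bounds meet at 5, so that is the treewidth.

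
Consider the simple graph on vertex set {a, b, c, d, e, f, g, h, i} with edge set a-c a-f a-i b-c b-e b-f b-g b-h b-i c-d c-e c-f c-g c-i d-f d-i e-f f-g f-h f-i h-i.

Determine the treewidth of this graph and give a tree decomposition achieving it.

Treewidth 3.
One such decomposition:
Bags: B1 = {b, c, f, i}  B2 = {b, c, e, f}  B3 = {b, c, f, g}  B4 = {b, f, h, i}  B5 = {c, d, f, i}  B6 = {a, c, f, i}
Tree: B1–B2, B1–B3, B1–B4, B1–B5, B1–B6

Every bag has size at most 4, so the width is 4 − 1 = 3 and tw(G) ≤ 3. On the other hand G contains the 4-clique {b, f, h, i}. A clique must lie in a single bag of any decomposition, so no decomposition can have width below 3. Hence tw(G) = 3 exactly.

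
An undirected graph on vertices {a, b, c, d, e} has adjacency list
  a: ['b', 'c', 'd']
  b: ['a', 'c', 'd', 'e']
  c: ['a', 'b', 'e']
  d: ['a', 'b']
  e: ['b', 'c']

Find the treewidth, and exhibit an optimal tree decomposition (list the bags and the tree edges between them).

Treewidth 2.
Bags: B1 = {a, b, c}  B2 = {a, b, d}  B3 = {b, c, e}
Tree: B1–B2, B1–B3

The largest bag has 3 vertices, giving width 2; this decomposition certifies tw(G) ≤ 2. Conversely, {a, b, d} is a clique of size 3, and the vertices of any clique must share a bag in every tree decomposition; so some bag has ≥ 3 vertices and tw(G) ≥ 2. Hence tw(G) = 2 exactly.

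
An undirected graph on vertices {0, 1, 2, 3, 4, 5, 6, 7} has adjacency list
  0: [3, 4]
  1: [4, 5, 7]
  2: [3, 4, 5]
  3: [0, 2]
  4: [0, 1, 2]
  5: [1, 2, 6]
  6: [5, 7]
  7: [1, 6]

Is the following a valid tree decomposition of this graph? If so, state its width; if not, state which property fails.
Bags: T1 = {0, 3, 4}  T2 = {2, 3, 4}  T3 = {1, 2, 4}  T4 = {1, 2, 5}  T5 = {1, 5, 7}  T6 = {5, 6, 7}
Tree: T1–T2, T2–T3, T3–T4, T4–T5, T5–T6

Every vertex of G appears in some bag (union = {0, 1, 2, 3, 4, 5, 6, 7}); every edge is covered by a bag; and for each vertex v the set of bags containing v is connected in the bag tree. The decomposition is therefore valid. The largest bag has 3 vertices, so the width is 2.

Yes; width 2.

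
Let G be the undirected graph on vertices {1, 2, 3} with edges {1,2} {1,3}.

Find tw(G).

A width-1 tree decomposition is:
Bags: B1 = {1, 3}  B2 = {1, 2}
Tree: B1–B2
The largest bag has 2 vertices, giving width 1; this decomposition certifies tw(G) ≤ 1. Since G has at least one edge (e.g. 3–1), it is not an edgeless graph, so tw(G) ≥ 1. The upper and lower bounds meet at 1, so that is the treewidth.

1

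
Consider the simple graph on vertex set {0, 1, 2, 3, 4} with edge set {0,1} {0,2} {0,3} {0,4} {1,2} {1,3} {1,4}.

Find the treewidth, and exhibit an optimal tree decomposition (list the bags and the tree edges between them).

Treewidth 2.
One such decomposition:
Bags: B1 = {0, 1, 4}  B2 = {0, 1, 2}  B3 = {0, 1, 3}
Tree: B1–B2, B1–B3

The largest bag has 3 vertices, giving width 2; this decomposition certifies tw(G) ≤ 2. For the lower bound, the 3 vertices {0, 1, 2} are pairwise adjacent, and any tree decomposition puts a clique entirely inside one bag — forcing width ≥ 2. Combining the bounds, tw(G) = 2.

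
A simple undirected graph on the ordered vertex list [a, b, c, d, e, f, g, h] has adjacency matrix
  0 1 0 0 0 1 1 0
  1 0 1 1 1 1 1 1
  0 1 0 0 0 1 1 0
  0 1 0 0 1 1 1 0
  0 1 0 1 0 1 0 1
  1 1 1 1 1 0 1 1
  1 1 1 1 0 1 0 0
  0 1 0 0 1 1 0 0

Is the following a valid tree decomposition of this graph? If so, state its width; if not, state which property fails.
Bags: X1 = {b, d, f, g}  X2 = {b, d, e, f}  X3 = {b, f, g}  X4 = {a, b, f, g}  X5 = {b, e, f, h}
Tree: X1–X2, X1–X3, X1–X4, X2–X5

A tree decomposition must satisfy three properties: every vertex lies in some bag; for every edge, both endpoints lie together in some bag; and for every vertex, the bags containing it form a connected subtree. Here vertex c appears in no bag, so the decomposition is invalid.

No — vertex c appears in no bag.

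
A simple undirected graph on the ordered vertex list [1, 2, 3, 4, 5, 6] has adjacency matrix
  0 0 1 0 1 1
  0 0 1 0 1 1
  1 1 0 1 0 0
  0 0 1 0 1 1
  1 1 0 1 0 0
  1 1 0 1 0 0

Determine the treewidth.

A width-3 tree decomposition is:
Bags: B1 = {1, 3, 5, 6}  B2 = {3, 4, 5, 6}  B3 = {2, 3, 5, 6}
Tree: B1–B2, B2–B3
Each bag holds 4 vertices, so the decomposition has width 3, which upper-bounds the treewidth. For the lower bound: the 4 vertex sets {1,6}, {3,4}, {5}, {2} are disjoint, each induces a connected subgraph, and every pair is joined by at least one edge of G. Contracting each set to a single vertex therefore yields K_{4} as a minor, and since treewidth is minor-monotone, tw(G) ≥ tw(K_{4}) = 3. Therefore the treewidth is 3.

3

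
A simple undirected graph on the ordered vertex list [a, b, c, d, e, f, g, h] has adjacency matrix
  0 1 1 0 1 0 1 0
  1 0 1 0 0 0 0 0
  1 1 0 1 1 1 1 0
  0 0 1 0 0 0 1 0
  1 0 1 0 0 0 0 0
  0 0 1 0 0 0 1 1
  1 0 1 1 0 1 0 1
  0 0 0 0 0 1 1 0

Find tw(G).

2

A width-2 tree decomposition is:
Bags: B1 = {a, c, e}  B2 = {a, c, g}  B3 = {a, b, c}  B4 = {c, f, g}  B5 = {c, d, g}  B6 = {f, g, h}
Tree: B1–B2, B2–B3, B2–B4, B4–B5, B4–B6
The largest bag has 3 vertices, giving width 2; this decomposition certifies tw(G) ≤ 2. Conversely, {f, g, h} is a clique of size 3, and the vertices of any clique must share a bag in every tree decomposition; so some bag has ≥ 3 vertices and tw(G) ≥ 2. Therefore the treewidth is 2.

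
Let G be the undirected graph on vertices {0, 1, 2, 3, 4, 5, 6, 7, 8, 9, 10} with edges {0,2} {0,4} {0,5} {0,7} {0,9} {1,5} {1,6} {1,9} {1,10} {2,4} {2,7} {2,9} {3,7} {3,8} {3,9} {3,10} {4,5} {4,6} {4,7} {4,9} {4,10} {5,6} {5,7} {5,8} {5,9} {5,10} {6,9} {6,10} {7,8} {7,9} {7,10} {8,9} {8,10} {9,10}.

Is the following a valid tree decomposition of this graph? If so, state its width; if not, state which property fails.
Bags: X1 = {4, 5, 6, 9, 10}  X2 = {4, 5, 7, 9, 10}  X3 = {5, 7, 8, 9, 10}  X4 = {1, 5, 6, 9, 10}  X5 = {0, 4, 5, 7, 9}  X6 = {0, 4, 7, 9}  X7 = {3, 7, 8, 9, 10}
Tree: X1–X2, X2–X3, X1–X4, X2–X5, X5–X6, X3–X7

No — vertex 2 appears in no bag.

A tree decomposition must satisfy three properties: every vertex lies in some bag; for every edge, both endpoints lie together in some bag; and for every vertex, the bags containing it form a connected subtree. Here vertex 2 appears in no bag, so the decomposition is invalid.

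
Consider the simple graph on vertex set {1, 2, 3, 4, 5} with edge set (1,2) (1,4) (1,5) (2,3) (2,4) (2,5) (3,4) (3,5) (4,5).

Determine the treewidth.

A width-3 tree decomposition is:
Bags: B1 = {2, 3, 4, 5}  B2 = {1, 2, 4, 5}
Tree: B1–B2
Every bag has size at most 4, so the width is 4 − 1 = 3 and tw(G) ≤ 3. On the other hand G contains the 4-clique {1, 2, 4, 5}. A clique must lie in a single bag of any decomposition, so no decomposition can have width below 3. Combining the bounds, tw(G) = 3.

3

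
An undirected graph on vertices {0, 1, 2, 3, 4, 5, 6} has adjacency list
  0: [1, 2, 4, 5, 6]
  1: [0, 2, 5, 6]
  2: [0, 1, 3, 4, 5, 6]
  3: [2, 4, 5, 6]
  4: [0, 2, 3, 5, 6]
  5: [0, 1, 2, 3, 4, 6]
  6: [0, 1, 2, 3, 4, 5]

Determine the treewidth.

A width-4 tree decomposition is:
Bags: B1 = {2, 3, 4, 5, 6}  B2 = {0, 2, 4, 5, 6}  B3 = {0, 1, 2, 5, 6}
Tree: B1–B2, B2–B3
The largest bag has 5 vertices, giving width 4; this decomposition certifies tw(G) ≤ 4. Conversely, {0, 1, 2, 5, 6} is a clique of size 5, and the vertices of any clique must share a bag in every tree decomposition; so some bag has ≥ 5 vertices and tw(G) ≥ 4. The upper and lower bounds meet at 4, so that is the treewidth.

4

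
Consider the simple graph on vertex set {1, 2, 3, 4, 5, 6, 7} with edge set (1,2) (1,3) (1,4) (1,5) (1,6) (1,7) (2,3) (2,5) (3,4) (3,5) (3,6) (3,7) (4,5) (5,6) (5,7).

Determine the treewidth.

A width-3 tree decomposition is:
Bags: B1 = {1, 3, 5, 7}  B2 = {1, 2, 3, 5}  B3 = {1, 3, 4, 5}  B4 = {1, 3, 5, 6}
Tree: B1–B2, B1–B3, B1–B4
Each bag holds 4 vertices, so the decomposition has width 3, which upper-bounds the treewidth. For the lower bound, the 4 vertices {1, 2, 3, 5} are pairwise adjacent, and any tree decomposition puts a clique entirely inside one bag — forcing width ≥ 3. Therefore the treewidth is 3.

3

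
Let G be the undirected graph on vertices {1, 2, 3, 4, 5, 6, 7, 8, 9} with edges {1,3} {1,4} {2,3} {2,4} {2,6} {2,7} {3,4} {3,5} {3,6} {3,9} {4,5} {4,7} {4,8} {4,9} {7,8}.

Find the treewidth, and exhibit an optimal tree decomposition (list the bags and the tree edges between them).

Treewidth 2.
One such decomposition:
Bags: B1 = {2, 3, 4}  B2 = {2, 4, 7}  B3 = {1, 3, 4}  B4 = {3, 4, 5}  B5 = {2, 3, 6}  B6 = {4, 7, 8}  B7 = {3, 4, 9}
Tree: B1–B2, B1–B3, B1–B4, B1–B5, B2–B6, B4–B7

Every bag has size at most 3, so the width is 3 − 1 = 2 and tw(G) ≤ 2. For the lower bound, the 3 vertices {4, 7, 8} are pairwise adjacent, and any tree decomposition puts a clique entirely inside one bag — forcing width ≥ 2. Combining the bounds, tw(G) = 2.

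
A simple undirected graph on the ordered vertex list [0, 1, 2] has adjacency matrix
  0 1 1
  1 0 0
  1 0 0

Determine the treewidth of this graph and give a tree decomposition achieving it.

Treewidth 1.
One optimal decomposition is:
Bags: B1 = {0, 1}  B2 = {0, 2}
Tree: B1–B2

Each bag holds 2 vertices, so the decomposition has width 1, which upper-bounds the treewidth. Any graph with an edge has treewidth ≥ 1, and G has the edge 0–1. The upper and lower bounds meet at 1, so that is the treewidth.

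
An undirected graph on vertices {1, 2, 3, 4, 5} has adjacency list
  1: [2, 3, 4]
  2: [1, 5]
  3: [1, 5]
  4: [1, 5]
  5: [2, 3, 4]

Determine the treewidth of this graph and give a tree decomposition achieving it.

Each bag holds 3 vertices, so the decomposition has width 2, which upper-bounds the treewidth. The edges 4–5–3–1–4 form a cycle, so G is not a tree and its treewidth is at least 2. Combining the bounds, tw(G) = 2.

Treewidth 2.
Bags: B1 = {1, 4, 5}  B2 = {1, 3, 5}  B3 = {1, 2, 5}
Tree: B1–B2, B2–B3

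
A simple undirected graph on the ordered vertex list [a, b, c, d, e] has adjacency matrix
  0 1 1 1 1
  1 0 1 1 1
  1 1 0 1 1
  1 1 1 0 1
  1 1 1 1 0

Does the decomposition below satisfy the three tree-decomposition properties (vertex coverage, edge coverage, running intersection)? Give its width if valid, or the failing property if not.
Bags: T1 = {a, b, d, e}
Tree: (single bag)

A tree decomposition must satisfy three properties: every vertex lies in some bag; for every edge, both endpoints lie together in some bag; and for every vertex, the bags containing it form a connected subtree. Here vertex c appears in no bag, so the decomposition is invalid.

No — vertex c appears in no bag.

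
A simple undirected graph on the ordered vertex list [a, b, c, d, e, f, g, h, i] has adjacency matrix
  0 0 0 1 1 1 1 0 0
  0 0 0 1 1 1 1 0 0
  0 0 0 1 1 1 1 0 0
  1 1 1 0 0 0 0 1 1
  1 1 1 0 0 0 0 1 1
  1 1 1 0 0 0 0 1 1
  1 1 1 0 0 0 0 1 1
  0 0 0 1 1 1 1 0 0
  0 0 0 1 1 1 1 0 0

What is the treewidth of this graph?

A width-4 tree decomposition is:
Bags: B1 = {a, d, e, f, g}  B2 = {d, e, f, g, i}  B3 = {c, d, e, f, g}  B4 = {d, e, f, g, h}  B5 = {b, d, e, f, g}
Tree: B1–B2, B2–B3, B3–B4, B4–B5
The largest bag has 5 vertices, giving width 4; this decomposition certifies tw(G) ≤ 4. For the lower bound: the 5 vertex sets {a,d}, {e,i}, {c,g}, {f}, {h} are disjoint, each induces a connected subgraph, and every pair is joined by at least one edge of G. Contracting each set to a single vertex therefore yields K_{5} as a minor, and since treewidth is minor-monotone, tw(G) ≥ tw(K_{5}) = 4. Therefore the treewidth is 4.

4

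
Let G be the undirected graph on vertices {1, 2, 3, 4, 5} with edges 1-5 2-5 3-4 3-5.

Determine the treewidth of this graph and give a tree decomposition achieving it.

Treewidth 1.
Bags: B1 = {2, 5}  B2 = {3, 5}  B3 = {1, 5}  B4 = {3, 4}
Tree: B1–B2, B2–B3, B2–B4

Every bag has size at most 2, so the width is 2 − 1 = 1 and tw(G) ≤ 1. Since G has at least one edge (e.g. 2–5), it is not an edgeless graph, so tw(G) ≥ 1. Hence tw(G) = 1 exactly.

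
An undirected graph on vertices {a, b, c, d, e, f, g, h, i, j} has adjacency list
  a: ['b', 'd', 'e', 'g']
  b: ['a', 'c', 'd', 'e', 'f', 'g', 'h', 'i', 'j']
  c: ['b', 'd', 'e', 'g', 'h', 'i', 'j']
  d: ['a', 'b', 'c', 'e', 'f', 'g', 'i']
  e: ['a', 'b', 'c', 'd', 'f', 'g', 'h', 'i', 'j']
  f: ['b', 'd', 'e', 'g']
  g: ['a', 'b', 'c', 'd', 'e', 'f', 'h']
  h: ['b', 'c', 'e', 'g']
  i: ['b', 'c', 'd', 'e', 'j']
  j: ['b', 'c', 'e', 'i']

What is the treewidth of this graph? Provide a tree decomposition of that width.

Each bag holds 5 vertices, so the decomposition has width 4, which upper-bounds the treewidth. On the other hand G contains the 5-clique {b, d, e, f, g}. A clique must lie in a single bag of any decomposition, so no decomposition can have width below 4. Combining the bounds, tw(G) = 4.

Treewidth 4.
Bags: B1 = {b, c, e, g, h}  B2 = {b, c, d, e, g}  B3 = {b, d, e, f, g}  B4 = {b, c, d, e, i}  B5 = {a, b, d, e, g}  B6 = {b, c, e, i, j}
Tree: B1–B2, B2–B3, B2–B4, B3–B5, B4–B6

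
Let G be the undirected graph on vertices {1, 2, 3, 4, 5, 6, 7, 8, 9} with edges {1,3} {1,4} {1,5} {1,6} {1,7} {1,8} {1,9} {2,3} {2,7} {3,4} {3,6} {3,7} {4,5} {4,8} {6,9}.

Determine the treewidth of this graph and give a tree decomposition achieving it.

Treewidth 2.
One optimal decomposition is:
Bags: B1 = {1, 3, 4}  B2 = {1, 3, 7}  B3 = {1, 4, 8}  B4 = {2, 3, 7}  B5 = {1, 3, 6}  B6 = {1, 4, 5}  B7 = {1, 6, 9}
Tree: B1–B2, B1–B3, B2–B4, B1–B5, B1–B6, B5–B7

The largest bag has 3 vertices, giving width 2; this decomposition certifies tw(G) ≤ 2. For the lower bound, the 3 vertices {1, 4, 8} are pairwise adjacent, and any tree decomposition puts a clique entirely inside one bag — forcing width ≥ 2. Therefore the treewidth is 2.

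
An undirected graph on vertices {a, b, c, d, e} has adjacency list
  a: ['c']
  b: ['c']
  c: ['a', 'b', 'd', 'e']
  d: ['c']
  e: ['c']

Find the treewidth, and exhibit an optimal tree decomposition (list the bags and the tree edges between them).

The largest bag has 2 vertices, giving width 1; this decomposition certifies tw(G) ≤ 1. Any graph with an edge has treewidth ≥ 1, and G has the edge e–c. Hence tw(G) = 1 exactly.

Treewidth 1.
One such decomposition:
Bags: B1 = {c, e}  B2 = {c, d}  B3 = {b, c}  B4 = {a, c}
Tree: B1–B2, B2–B3, B2–B4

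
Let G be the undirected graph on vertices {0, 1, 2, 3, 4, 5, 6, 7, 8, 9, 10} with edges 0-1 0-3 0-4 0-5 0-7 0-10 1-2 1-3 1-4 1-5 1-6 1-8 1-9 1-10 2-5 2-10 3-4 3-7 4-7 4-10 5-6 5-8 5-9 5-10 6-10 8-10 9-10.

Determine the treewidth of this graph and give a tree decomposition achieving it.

Treewidth 3.
Bags: B1 = {0, 1, 4, 10}  B2 = {0, 1, 5, 10}  B3 = {1, 5, 8, 10}  B4 = {1, 5, 9, 10}  B5 = {0, 1, 3, 4}  B6 = {1, 5, 6, 10}  B7 = {0, 3, 4, 7}  B8 = {1, 2, 5, 10}
Tree: B1–B2, B2–B3, B2–B4, B1–B5, B4–B6, B5–B7, B4–B8

The largest bag has 4 vertices, giving width 3; this decomposition certifies tw(G) ≤ 3. Conversely, {0, 1, 4, 10} is a clique of size 4, and the vertices of any clique must share a bag in every tree decomposition; so some bag has ≥ 4 vertices and tw(G) ≥ 3. Combining the bounds, tw(G) = 3.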